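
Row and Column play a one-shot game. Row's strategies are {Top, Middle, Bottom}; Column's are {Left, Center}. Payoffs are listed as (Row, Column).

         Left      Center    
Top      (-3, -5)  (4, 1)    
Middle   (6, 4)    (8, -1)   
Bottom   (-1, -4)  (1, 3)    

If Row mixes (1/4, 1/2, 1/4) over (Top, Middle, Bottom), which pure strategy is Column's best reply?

Center

Column's best reply maximizes expected payoff against the mix.
Left: (1/4)·(-5) + (1/2)·4 + (1/4)·(-4) = -1/4
Center: (1/4)·1 + (1/2)·(-1) + (1/4)·3 = 1/2
Highest expected payoff is 1/2, from Center.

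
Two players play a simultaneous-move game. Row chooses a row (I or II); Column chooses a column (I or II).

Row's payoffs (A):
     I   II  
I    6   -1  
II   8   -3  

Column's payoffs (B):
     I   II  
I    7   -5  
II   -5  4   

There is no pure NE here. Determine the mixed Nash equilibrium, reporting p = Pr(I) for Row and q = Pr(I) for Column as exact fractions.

Each player's mixing probability is pinned down by making the *other* player indifferent.
Column indifferent between I and II: p·7 + (1−p)·(-5) = p·(-5) + (1−p)·4 ⟹ (-5) + 12p = 4 + (-9)p ⟹ p = 3/7.
Row indifferent between I and II: q·6 + (1−q)·(-1) = q·8 + (1−q)·(-3) ⟹ (-1) + 7q = (-3) + 11q ⟹ q = 1/2.

p = 3/7, q = 1/2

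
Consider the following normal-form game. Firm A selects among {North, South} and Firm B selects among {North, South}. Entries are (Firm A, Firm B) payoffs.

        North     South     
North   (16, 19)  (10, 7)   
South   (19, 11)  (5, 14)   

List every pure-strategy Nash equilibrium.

Check mutual best responses: a cell is a NE iff neither player can gain by unilaterally deviating.
Firm A's best responses — vs North: South (payoff 19); vs South: North (payoff 10).
Firm B's best responses — vs North: North (payoff 19); vs South: South (payoff 14).
No cell has both players best-responding. For instance, Firm A's best reply to North is South, but against South Firm B prefers South over North.

No pure-strategy Nash equilibrium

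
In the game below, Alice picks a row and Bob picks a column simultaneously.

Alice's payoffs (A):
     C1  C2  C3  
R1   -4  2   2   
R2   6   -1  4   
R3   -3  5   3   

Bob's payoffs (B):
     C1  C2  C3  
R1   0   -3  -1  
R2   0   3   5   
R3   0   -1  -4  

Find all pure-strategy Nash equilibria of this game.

Check mutual best responses: a cell is a NE iff neither player can gain by unilaterally deviating.
Alice's best responses — vs C1: R2 (payoff 6); vs C2: R3 (payoff 5); vs C3: R2 (payoff 4).
Bob's best responses — vs R1: C1 (payoff 0); vs R2: C3 (payoff 5); vs R3: C1 (payoff 0).
The only mutual best response is (R2, C3); neither player gains by switching there.

(R2, C3)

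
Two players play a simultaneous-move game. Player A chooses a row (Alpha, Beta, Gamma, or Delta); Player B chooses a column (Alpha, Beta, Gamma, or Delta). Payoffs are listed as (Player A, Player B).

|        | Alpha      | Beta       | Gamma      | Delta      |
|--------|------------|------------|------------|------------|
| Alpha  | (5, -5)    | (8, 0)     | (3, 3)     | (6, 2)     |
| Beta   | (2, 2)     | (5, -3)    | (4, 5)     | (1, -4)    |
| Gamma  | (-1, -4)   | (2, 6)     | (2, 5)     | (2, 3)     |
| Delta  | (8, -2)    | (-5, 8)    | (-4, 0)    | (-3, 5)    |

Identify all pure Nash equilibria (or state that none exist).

Check mutual best responses: a cell is a NE iff neither player can gain by unilaterally deviating.
Player A's best responses — vs Alpha: Delta (payoff 8); vs Beta: Alpha (payoff 8); vs Gamma: Beta (payoff 4); vs Delta: Alpha (payoff 6).
Player B's best responses — vs Alpha: Gamma (payoff 3); vs Beta: Gamma (payoff 5); vs Gamma: Beta (payoff 6); vs Delta: Beta (payoff 8).
The only mutual best response is (Beta, Gamma); neither player gains by switching there.

(Beta, Gamma)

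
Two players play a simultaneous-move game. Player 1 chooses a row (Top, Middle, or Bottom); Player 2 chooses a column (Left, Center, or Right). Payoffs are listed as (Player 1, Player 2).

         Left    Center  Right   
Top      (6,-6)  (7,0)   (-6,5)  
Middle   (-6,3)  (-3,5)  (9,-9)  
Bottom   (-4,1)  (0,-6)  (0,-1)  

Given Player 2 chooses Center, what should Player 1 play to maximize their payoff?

Top

With Player 2 fixed at Center, Player 1's payoffs are: Top → 7, Middle → -3, Bottom → 0.
The maximum is 7, achieved by Top.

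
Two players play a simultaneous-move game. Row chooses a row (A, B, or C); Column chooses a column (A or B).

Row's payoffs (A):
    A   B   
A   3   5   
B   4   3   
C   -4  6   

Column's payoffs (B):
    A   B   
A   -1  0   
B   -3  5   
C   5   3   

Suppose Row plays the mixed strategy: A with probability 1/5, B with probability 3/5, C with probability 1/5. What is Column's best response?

Compute Column's expected payoff from each pure strategy against the given mix.
A: (1/5)·(-1) + (3/5)·(-3) + (1/5)·5 = -1
B: (1/5)·0 + (3/5)·5 + (1/5)·3 = 18/5
Highest expected payoff is 18/5, from B.

B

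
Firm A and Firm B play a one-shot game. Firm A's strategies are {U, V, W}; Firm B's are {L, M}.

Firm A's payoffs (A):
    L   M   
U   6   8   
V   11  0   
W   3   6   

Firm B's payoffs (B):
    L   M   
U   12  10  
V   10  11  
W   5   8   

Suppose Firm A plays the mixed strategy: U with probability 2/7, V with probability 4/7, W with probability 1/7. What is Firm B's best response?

Compute Firm B's expected payoff from each pure strategy against the given mix.
L: (2/7)·12 + (4/7)·10 + (1/7)·5 = 69/7
M: (2/7)·10 + (4/7)·11 + (1/7)·8 = 72/7
Highest expected payoff is 72/7, from M.

M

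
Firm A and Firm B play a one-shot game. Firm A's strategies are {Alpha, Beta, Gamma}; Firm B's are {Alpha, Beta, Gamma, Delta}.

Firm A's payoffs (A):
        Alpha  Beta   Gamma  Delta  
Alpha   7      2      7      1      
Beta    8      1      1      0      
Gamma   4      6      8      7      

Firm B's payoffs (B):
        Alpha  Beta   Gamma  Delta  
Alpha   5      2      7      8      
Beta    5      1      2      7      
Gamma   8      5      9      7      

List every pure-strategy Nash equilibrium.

Find each player's best response to every opponent strategy; NE are the intersections.
Firm A's best responses — vs Alpha: Beta (payoff 8); vs Beta: Gamma (payoff 6); vs Gamma: Gamma (payoff 8); vs Delta: Gamma (payoff 7).
Firm B's best responses — vs Alpha: Delta (payoff 8); vs Beta: Delta (payoff 7); vs Gamma: Gamma (payoff 9).
The only mutual best response is (Gamma, Gamma); neither player gains by switching there.

(Gamma, Gamma)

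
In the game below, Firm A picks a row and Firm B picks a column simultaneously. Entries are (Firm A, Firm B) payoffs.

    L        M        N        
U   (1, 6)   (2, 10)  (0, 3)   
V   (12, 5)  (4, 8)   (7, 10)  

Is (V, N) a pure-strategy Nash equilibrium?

Holding Firm B at N: Firm A gets 7 from V, versus 0 from U. No profitable deviation for Firm A.
Holding Firm A at V: Firm B gets 10 from N, versus 5 from L, 8 from M. No profitable deviation for Firm B either.

Yes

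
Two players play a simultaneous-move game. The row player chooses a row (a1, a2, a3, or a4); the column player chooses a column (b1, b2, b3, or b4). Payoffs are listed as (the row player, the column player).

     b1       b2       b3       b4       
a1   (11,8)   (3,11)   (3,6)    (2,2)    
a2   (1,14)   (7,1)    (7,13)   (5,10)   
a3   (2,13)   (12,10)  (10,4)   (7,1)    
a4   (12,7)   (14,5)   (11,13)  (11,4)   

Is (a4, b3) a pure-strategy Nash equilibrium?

Holding the column player at b3: the row player gets 11 from a4, versus 3 from a1, 7 from a2, 10 from a3. No profitable deviation for the row player.
Holding the row player at a4: the column player gets 13 from b3, versus 7 from b1, 5 from b2, 4 from b4. No profitable deviation for the column player either.

Yes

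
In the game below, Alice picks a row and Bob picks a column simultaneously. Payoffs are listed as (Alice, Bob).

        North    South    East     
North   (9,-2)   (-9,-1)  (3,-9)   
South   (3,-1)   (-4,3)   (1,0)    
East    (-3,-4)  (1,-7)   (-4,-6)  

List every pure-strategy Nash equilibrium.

There is no pure-strategy Nash equilibrium

A profile is a Nash equilibrium when each player is best-responding to the other.
Alice's best responses — vs North: North (payoff 9); vs South: East (payoff 1); vs East: North (payoff 3).
Bob's best responses — vs North: South (payoff -1); vs South: South (payoff 3); vs East: North (payoff -4).
No cell has both players best-responding. For instance, Alice's best reply to East is North, but against North Bob prefers South over East.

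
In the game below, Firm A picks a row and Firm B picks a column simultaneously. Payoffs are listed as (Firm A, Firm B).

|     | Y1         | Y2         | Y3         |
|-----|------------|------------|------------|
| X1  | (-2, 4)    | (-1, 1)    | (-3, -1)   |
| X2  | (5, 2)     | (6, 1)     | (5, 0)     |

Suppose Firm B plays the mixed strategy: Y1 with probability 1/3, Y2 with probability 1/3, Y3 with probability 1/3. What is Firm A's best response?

X2

Compute Firm A's expected payoff from each pure strategy against the given mix.
X1: (1/3)·(-2) + (1/3)·(-1) + (1/3)·(-3) = -2
X2: (1/3)·5 + (1/3)·6 + (1/3)·5 = 16/3
Highest expected payoff is 16/3, from X2.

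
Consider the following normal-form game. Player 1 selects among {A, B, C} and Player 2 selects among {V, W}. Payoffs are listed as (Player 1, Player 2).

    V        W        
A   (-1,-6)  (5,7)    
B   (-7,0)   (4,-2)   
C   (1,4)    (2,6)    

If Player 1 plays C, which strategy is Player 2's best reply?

W

With Player 1 fixed at C, Player 2's payoffs are: V → 4, W → 6.
The maximum is 6, achieved by W.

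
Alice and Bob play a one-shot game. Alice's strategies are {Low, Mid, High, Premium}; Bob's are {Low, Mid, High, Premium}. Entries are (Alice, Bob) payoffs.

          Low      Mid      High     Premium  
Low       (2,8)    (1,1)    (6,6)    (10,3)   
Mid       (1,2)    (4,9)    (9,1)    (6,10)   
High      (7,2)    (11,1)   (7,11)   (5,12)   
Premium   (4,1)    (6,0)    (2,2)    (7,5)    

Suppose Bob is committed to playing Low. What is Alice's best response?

High

With Bob fixed at Low, Alice's payoffs are: Low → 2, Mid → 1, High → 7, Premium → 4.
The maximum is 7, achieved by High.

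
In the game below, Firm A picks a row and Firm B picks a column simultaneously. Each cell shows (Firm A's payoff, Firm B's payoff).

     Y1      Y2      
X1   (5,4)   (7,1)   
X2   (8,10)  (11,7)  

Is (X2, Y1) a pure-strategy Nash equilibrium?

Yes

Holding Firm B at Y1: Firm A gets 8 from X2, versus 5 from X1. No profitable deviation for Firm A.
Holding Firm A at X2: Firm B gets 10 from Y1, versus 7 from Y2. No profitable deviation for Firm B either.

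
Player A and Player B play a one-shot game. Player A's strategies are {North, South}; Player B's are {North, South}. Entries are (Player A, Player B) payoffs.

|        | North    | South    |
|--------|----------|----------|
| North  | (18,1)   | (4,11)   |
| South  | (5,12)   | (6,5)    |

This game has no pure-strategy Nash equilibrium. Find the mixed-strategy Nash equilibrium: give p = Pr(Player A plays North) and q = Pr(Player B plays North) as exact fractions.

Each player's mixing probability is pinned down by making the *other* player indifferent.
Player B indifferent between North and South: p·1 + (1−p)·12 = p·11 + (1−p)·5 ⟹ 12 + (-11)p = 5 + 6p ⟹ p = 7/17.
Player A indifferent between North and South: q·18 + (1−q)·4 = q·5 + (1−q)·6 ⟹ 4 + 14q = 6 + (-1)q ⟹ q = 2/15.

p = 7/17, q = 2/15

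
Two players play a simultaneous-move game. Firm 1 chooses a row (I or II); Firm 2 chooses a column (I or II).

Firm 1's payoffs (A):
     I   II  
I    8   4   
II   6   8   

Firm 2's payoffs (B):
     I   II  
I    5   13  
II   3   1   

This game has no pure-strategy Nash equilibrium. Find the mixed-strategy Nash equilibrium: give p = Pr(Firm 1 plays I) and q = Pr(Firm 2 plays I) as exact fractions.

p = 1/5, q = 2/3

Each player's mixing probability is pinned down by making the *other* player indifferent.
Firm 2 indifferent between I and II: p·5 + (1−p)·3 = p·13 + (1−p)·1 ⟹ 3 + 2p = 1 + 12p ⟹ p = 1/5.
Firm 1 indifferent between I and II: q·8 + (1−q)·4 = q·6 + (1−q)·8 ⟹ 4 + 4q = 8 + (-2)q ⟹ q = 2/3.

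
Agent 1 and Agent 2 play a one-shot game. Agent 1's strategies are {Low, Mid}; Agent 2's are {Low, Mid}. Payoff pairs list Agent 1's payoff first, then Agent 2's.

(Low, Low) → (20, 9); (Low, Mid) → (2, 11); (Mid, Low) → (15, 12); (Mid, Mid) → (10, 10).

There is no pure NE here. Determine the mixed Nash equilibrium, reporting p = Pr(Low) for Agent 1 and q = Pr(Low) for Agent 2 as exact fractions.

Each player's mixing probability is pinned down by making the *other* player indifferent.
Agent 2 indifferent between Low and Mid: p·9 + (1−p)·12 = p·11 + (1−p)·10 ⟹ 12 + (-3)p = 10 + 1p ⟹ p = 1/2.
Agent 1 indifferent between Low and Mid: q·20 + (1−q)·2 = q·15 + (1−q)·10 ⟹ 2 + 18q = 10 + 5q ⟹ q = 8/13.

p = 1/2, q = 8/13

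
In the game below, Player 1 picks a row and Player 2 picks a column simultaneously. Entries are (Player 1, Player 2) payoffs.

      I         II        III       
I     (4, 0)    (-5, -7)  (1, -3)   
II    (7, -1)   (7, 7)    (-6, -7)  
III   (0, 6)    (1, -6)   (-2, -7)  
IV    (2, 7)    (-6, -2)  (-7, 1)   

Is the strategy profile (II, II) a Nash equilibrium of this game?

Yes

Holding Player 2 at II: Player 1 gets 7 from II, versus -5 from I, 1 from III, -6 from IV. No profitable deviation for Player 1.
Holding Player 1 at II: Player 2 gets 7 from II, versus -1 from I, -7 from III. No profitable deviation for Player 2 either.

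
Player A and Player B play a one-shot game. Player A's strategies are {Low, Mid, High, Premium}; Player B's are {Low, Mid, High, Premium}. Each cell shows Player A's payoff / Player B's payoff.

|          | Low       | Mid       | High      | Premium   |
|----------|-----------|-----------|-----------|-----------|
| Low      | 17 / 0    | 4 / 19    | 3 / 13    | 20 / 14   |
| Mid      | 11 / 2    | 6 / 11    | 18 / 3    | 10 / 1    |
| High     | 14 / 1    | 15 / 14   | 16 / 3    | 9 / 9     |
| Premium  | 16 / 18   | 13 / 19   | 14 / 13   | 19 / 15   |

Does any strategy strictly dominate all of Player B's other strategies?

A strategy is strictly dominant if it gives Player B a strictly higher payoff than every other strategy, against every choice by the opponent.
Mid strictly dominates: vs Low: 19 > each of {0, 13, 14}; vs Mid: 11 > each of {2, 3, 1}; vs High: 14 > each of {1, 3, 9}; vs Premium: 19 > each of {18, 13, 15}.

Mid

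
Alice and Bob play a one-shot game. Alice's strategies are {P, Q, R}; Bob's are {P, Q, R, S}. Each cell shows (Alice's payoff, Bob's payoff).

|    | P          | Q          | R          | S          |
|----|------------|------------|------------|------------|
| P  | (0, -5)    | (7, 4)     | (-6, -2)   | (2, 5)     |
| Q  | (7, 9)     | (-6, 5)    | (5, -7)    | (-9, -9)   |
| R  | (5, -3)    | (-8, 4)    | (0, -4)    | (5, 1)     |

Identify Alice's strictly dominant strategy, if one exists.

A strategy is strictly dominant if it gives Alice a strictly higher payoff than every other strategy, against every choice by the opponent.
P is not dominant: against P, Q gives 7 > 0.
Q is not dominant: against Q, P gives 7 > -6.
R is not dominant: against P, Q gives 7 > 5.
No single strategy is best against every opponent action.

No strictly dominant strategy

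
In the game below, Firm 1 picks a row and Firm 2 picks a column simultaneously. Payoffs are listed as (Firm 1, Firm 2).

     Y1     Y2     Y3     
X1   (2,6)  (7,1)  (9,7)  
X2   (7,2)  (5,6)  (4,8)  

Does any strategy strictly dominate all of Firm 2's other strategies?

A strategy is strictly dominant if it gives Firm 2 a strictly higher payoff than every other strategy, against every choice by the opponent.
Y3 strictly dominates: vs X1: 7 > each of {6, 1}; vs X2: 8 > each of {2, 6}.

Y3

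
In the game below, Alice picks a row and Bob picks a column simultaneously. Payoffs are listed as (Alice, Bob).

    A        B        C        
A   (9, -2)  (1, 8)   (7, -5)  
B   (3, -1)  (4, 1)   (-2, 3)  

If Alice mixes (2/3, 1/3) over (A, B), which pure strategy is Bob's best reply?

Bob's best reply maximizes expected payoff against the mix.
A: (2/3)·(-2) + (1/3)·(-1) = -5/3
B: (2/3)·8 + (1/3)·1 = 17/3
C: (2/3)·(-5) + (1/3)·3 = -7/3
Highest expected payoff is 17/3, from B.

B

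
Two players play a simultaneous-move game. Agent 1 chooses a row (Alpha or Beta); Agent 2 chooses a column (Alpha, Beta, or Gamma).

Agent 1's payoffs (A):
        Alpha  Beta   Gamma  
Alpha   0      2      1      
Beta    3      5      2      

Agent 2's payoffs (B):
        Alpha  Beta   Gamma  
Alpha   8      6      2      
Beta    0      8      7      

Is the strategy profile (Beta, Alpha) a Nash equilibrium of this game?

Holding Agent 2 at Alpha: Agent 1 gets 3 from Beta, versus 0 from Alpha. No profitable deviation for Agent 1.
Holding Agent 1 at Beta: Agent 2 gets 0 from Alpha but could get 8 by switching to Beta. Agent 2 has a profitable deviation.

No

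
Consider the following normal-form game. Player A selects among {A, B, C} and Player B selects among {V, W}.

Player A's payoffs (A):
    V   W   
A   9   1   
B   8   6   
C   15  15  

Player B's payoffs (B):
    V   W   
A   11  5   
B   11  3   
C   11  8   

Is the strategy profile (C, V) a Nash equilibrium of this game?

Holding Player B at V: Player A gets 15 from C, versus 9 from A, 8 from B. No profitable deviation for Player A.
Holding Player A at C: Player B gets 11 from V, versus 8 from W. No profitable deviation for Player B either.

Yes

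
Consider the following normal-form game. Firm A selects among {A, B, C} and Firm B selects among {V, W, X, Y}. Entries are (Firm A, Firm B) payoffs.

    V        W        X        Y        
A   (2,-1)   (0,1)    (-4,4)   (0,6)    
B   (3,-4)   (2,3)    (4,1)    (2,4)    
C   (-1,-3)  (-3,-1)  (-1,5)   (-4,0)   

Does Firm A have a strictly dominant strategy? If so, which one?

A strategy is strictly dominant if it gives Firm A a strictly higher payoff than every other strategy, against every choice by the opponent.
B strictly dominates: vs V: 3 > each of {2, -1}; vs W: 2 > each of {0, -3}; vs X: 4 > each of {-4, -1}; vs Y: 2 > each of {0, -4}.

B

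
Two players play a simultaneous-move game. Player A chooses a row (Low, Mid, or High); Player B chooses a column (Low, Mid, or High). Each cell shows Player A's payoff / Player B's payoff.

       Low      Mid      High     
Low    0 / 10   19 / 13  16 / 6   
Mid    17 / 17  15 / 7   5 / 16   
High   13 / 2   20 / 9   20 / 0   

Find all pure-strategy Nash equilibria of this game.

(Mid, Low) and (High, Mid)

A profile is a Nash equilibrium when each player is best-responding to the other.
Player A's best responses — vs Low: Mid (payoff 17); vs Mid: High (payoff 20); vs High: High (payoff 20).
Player B's best responses — vs Low: Mid (payoff 13); vs Mid: Low (payoff 17); vs High: Mid (payoff 9).
Mutual best responses occur at (Mid, Low) and (High, Mid); at each, neither player gains by switching.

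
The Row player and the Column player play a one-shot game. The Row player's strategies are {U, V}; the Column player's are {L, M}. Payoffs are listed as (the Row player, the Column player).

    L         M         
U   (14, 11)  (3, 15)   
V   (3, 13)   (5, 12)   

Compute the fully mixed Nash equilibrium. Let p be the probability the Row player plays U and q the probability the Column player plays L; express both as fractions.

In a mixed NE each player is indifferent between their pure strategies, so the opponent's mix sets the indifference.
The Column player indifferent between L and M: p·11 + (1−p)·13 = p·15 + (1−p)·12 ⟹ 13 + (-2)p = 12 + 3p ⟹ p = 1/5.
The Row player indifferent between U and V: q·14 + (1−q)·3 = q·3 + (1−q)·5 ⟹ 3 + 11q = 5 + (-2)q ⟹ q = 2/13.

p = 1/5, q = 2/13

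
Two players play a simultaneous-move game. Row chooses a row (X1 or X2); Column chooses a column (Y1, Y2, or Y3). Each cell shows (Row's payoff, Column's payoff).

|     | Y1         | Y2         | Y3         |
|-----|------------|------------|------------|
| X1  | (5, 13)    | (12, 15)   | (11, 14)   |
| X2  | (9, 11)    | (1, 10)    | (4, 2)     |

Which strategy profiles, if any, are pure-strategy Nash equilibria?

(X1, Y2) and (X2, Y1)

Find each player's best response to every opponent strategy; NE are the intersections.
Row's best responses — vs Y1: X2 (payoff 9); vs Y2: X1 (payoff 12); vs Y3: X1 (payoff 11).
Column's best responses — vs X1: Y2 (payoff 15); vs X2: Y1 (payoff 11).
Mutual best responses occur at (X1, Y2) and (X2, Y1); at each, neither player gains by switching.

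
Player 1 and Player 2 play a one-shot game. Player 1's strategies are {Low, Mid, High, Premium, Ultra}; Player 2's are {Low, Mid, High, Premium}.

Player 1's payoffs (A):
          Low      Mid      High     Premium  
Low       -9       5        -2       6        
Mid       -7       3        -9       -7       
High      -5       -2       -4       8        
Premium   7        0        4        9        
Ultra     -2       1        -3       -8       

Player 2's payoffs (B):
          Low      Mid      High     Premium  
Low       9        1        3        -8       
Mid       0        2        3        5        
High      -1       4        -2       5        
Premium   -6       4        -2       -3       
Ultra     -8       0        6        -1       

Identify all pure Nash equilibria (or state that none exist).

Check mutual best responses: a cell is a NE iff neither player can gain by unilaterally deviating.
Player 1's best responses — vs Low: Premium (payoff 7); vs Mid: Low (payoff 5); vs High: Premium (payoff 4); vs Premium: Premium (payoff 9).
Player 2's best responses — vs Low: Low (payoff 9); vs Mid: Premium (payoff 5); vs High: Premium (payoff 5); vs Premium: Mid (payoff 4); vs Ultra: High (payoff 6).
No cell has both players best-responding. For instance, Player 1's best reply to Premium is Premium, but against Premium Player 2 prefers Mid over Premium.

None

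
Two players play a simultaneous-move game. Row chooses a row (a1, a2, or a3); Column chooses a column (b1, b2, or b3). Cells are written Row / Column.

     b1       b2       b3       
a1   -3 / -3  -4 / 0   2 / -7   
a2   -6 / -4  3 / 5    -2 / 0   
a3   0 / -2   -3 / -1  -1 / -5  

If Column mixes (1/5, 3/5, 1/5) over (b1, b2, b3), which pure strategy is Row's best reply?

a2

Compute Row's expected payoff from each pure strategy against the given mix.
a1: (1/5)·(-3) + (3/5)·(-4) + (1/5)·2 = -13/5
a2: (1/5)·(-6) + (3/5)·3 + (1/5)·(-2) = 1/5
a3: (1/5)·0 + (3/5)·(-3) + (1/5)·(-1) = -2
Highest expected payoff is 1/5, from a2.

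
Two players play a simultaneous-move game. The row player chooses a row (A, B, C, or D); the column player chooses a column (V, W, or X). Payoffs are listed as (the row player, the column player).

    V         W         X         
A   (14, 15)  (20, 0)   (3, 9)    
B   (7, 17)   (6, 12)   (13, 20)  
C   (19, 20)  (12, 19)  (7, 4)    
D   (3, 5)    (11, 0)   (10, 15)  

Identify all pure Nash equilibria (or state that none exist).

(B, X) and (C, V)

A profile is a Nash equilibrium when each player is best-responding to the other.
The row player's best responses — vs V: C (payoff 19); vs W: A (payoff 20); vs X: B (payoff 13).
The column player's best responses — vs A: V (payoff 15); vs B: X (payoff 20); vs C: V (payoff 20); vs D: X (payoff 15).
Mutual best responses occur at (B, X) and (C, V); at each, neither player gains by switching.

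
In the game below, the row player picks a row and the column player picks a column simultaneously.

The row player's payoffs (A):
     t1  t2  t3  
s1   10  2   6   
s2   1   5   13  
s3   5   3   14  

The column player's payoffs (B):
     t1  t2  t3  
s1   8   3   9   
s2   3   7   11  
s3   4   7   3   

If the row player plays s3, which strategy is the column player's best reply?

With the row player fixed at s3, the column player's payoffs are: t1 → 4, t2 → 7, t3 → 3.
The maximum is 7, achieved by t2.

t2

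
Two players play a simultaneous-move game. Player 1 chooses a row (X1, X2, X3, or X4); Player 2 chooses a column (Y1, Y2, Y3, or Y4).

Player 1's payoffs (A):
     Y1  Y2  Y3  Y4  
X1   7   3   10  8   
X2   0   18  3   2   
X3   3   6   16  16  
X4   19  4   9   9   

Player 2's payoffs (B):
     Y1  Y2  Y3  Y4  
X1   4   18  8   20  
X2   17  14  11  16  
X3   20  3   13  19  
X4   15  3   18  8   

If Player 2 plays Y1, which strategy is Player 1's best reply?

With Player 2 fixed at Y1, Player 1's payoffs are: X1 → 7, X2 → 0, X3 → 3, X4 → 19.
The maximum is 19, achieved by X4.

X4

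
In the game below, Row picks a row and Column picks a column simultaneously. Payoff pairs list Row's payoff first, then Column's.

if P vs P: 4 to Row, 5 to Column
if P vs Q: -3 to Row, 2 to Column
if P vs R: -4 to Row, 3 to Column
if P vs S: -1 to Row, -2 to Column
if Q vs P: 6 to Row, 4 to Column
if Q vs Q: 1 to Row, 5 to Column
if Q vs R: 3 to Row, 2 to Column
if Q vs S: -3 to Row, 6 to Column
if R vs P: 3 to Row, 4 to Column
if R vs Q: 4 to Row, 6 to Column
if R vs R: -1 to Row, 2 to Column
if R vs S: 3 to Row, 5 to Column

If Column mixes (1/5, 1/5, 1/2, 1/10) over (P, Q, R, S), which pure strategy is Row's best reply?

Compute Row's expected payoff from each pure strategy against the given mix.
P: (1/5)·4 + (1/5)·(-3) + (1/2)·(-4) + (1/10)·(-1) = -19/10
Q: (1/5)·6 + (1/5)·1 + (1/2)·3 + (1/10)·(-3) = 13/5
R: (1/5)·3 + (1/5)·4 + (1/2)·(-1) + (1/10)·3 = 6/5
Highest expected payoff is 13/5, from Q.

Q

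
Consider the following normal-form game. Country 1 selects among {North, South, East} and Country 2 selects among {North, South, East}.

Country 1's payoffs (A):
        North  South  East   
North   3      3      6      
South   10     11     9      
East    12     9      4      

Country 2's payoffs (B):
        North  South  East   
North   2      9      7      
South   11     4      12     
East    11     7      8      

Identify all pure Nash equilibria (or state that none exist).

Check mutual best responses: a cell is a NE iff neither player can gain by unilaterally deviating.
Country 1's best responses — vs North: East (payoff 12); vs South: South (payoff 11); vs East: South (payoff 9).
Country 2's best responses — vs North: South (payoff 9); vs South: East (payoff 12); vs East: North (payoff 11).
Mutual best responses occur at (South, East) and (East, North); at each, neither player gains by switching.

(South, East) and (East, North)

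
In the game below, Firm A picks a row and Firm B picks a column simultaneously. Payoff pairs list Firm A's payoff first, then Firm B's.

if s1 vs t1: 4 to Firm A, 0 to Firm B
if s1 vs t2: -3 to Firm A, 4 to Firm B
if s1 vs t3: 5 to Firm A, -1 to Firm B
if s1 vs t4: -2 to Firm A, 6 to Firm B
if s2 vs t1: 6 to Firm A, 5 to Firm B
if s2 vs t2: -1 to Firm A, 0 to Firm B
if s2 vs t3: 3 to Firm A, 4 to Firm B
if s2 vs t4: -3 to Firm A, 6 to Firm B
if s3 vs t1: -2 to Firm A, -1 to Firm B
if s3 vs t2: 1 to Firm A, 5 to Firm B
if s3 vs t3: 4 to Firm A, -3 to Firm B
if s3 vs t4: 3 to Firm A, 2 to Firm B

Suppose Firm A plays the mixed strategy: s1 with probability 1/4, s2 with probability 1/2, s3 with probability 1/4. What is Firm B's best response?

Firm B's best reply maximizes expected payoff against the mix.
t1: (1/4)·0 + (1/2)·5 + (1/4)·(-1) = 9/4
t2: (1/4)·4 + (1/2)·0 + (1/4)·5 = 9/4
t3: (1/4)·(-1) + (1/2)·4 + (1/4)·(-3) = 1
t4: (1/4)·6 + (1/2)·6 + (1/4)·2 = 5
Highest expected payoff is 5, from t4.

t4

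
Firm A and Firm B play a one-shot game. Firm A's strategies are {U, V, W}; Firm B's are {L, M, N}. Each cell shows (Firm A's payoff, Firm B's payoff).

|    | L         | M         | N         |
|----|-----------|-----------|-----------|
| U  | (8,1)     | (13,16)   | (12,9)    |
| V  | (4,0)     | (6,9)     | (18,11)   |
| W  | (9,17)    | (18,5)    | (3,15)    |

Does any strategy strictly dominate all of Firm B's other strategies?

Check whether one of Firm B's strategies beats all alternatives regardless of what the opponent does.
L is not dominant: against U, M gives 16 > 1.
M is not dominant: against V, N gives 11 > 9.
N is not dominant: against U, M gives 16 > 9.
No single strategy is best against every opponent action.

No strictly dominant strategy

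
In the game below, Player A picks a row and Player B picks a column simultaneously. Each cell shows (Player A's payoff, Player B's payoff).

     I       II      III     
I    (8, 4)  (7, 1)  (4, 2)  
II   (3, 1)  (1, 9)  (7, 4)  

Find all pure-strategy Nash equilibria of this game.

Check mutual best responses: a cell is a NE iff neither player can gain by unilaterally deviating.
Player A's best responses — vs I: I (payoff 8); vs II: I (payoff 7); vs III: II (payoff 7).
Player B's best responses — vs I: I (payoff 4); vs II: II (payoff 9).
The only mutual best response is (I, I); neither player gains by switching there.

(I, I)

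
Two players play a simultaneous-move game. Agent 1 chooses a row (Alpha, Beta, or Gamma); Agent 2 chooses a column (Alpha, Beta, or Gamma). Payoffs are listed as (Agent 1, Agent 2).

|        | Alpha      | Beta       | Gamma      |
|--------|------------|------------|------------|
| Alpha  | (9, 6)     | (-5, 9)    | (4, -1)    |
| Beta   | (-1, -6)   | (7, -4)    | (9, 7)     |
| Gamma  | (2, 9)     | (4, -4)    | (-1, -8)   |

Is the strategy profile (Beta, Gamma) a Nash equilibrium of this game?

Yes

Holding Agent 2 at Gamma: Agent 1 gets 9 from Beta, versus 4 from Alpha, -1 from Gamma. No profitable deviation for Agent 1.
Holding Agent 1 at Beta: Agent 2 gets 7 from Gamma, versus -6 from Alpha, -4 from Beta. No profitable deviation for Agent 2 either.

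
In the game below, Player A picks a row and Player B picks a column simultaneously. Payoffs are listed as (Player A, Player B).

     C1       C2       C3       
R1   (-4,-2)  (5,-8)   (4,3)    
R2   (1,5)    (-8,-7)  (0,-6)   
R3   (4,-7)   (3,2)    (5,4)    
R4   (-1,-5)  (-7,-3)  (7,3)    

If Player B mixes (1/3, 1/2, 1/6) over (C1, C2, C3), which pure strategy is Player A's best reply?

R3

Player A's best reply maximizes expected payoff against the mix.
R1: (1/3)·(-4) + (1/2)·5 + (1/6)·4 = 11/6
R2: (1/3)·1 + (1/2)·(-8) + (1/6)·0 = -11/3
R3: (1/3)·4 + (1/2)·3 + (1/6)·5 = 11/3
R4: (1/3)·(-1) + (1/2)·(-7) + (1/6)·7 = -8/3
Highest expected payoff is 11/3, from R3.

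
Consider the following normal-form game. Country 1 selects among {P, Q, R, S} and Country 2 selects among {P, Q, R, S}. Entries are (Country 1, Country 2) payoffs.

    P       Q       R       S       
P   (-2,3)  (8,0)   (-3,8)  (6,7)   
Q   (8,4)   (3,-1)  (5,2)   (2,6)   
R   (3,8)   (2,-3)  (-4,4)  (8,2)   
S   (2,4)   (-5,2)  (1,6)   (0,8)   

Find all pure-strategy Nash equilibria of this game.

Check mutual best responses: a cell is a NE iff neither player can gain by unilaterally deviating.
Country 1's best responses — vs P: Q (payoff 8); vs Q: P (payoff 8); vs R: Q (payoff 5); vs S: R (payoff 8).
Country 2's best responses — vs P: R (payoff 8); vs Q: S (payoff 6); vs R: P (payoff 8); vs S: S (payoff 8).
No cell has both players best-responding. For instance, Country 1's best reply to S is R, but against R Country 2 prefers P over S.

There is no pure-strategy Nash equilibrium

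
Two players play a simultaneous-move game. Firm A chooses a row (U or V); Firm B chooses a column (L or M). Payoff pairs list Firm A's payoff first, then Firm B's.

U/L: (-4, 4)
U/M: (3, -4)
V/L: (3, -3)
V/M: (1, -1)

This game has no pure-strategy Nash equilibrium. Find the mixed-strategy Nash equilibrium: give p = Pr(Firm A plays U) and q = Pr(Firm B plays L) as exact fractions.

Each player's mixing probability is pinned down by making the *other* player indifferent.
Firm B indifferent between L and M: p·4 + (1−p)·(-3) = p·(-4) + (1−p)·(-1) ⟹ (-3) + 7p = (-1) + (-3)p ⟹ p = 1/5.
Firm A indifferent between U and V: q·(-4) + (1−q)·3 = q·3 + (1−q)·1 ⟹ 3 + (-7)q = 1 + 2q ⟹ q = 2/9.

p = 1/5, q = 2/9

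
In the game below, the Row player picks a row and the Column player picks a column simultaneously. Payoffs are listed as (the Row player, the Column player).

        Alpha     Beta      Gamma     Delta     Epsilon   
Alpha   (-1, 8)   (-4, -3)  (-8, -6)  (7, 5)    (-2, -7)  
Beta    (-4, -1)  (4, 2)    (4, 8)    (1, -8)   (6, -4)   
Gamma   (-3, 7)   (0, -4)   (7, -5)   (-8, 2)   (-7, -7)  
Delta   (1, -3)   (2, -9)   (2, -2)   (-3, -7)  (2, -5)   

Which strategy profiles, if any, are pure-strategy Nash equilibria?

Find each player's best response to every opponent strategy; NE are the intersections.
The Row player's best responses — vs Alpha: Delta (payoff 1); vs Beta: Beta (payoff 4); vs Gamma: Gamma (payoff 7); vs Delta: Alpha (payoff 7); vs Epsilon: Beta (payoff 6).
The Column player's best responses — vs Alpha: Alpha (payoff 8); vs Beta: Gamma (payoff 8); vs Gamma: Alpha (payoff 7); vs Delta: Gamma (payoff -2).
No cell has both players best-responding. For instance, the Row player's best reply to Beta is Beta, but against Beta the Column player prefers Gamma over Beta.

No pure-strategy Nash equilibrium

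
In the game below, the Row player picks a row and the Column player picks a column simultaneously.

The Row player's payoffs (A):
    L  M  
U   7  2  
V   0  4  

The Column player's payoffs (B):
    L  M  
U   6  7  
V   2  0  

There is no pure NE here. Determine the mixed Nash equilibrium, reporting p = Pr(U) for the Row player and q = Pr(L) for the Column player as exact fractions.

Each player's mixing probability is pinned down by making the *other* player indifferent.
The Column player indifferent between L and M: p·6 + (1−p)·2 = p·7 + (1−p)·0 ⟹ 2 + 4p = 0 + 7p ⟹ p = 2/3.
The Row player indifferent between U and V: q·7 + (1−q)·2 = q·0 + (1−q)·4 ⟹ 2 + 5q = 4 + (-4)q ⟹ q = 2/9.

p = 2/3, q = 2/9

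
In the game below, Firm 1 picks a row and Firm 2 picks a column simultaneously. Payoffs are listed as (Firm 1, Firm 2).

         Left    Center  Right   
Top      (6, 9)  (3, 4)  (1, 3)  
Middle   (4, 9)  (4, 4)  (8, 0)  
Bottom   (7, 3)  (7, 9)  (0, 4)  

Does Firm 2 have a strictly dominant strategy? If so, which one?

No strictly dominant strategy

Check whether one of Firm 2's strategies beats all alternatives regardless of what the opponent does.
Left is not dominant: against Bottom, Center gives 9 > 3.
Center is not dominant: against Top, Left gives 9 > 4.
Right is not dominant: against Top, Left gives 9 > 3.
No single strategy is best against every opponent action.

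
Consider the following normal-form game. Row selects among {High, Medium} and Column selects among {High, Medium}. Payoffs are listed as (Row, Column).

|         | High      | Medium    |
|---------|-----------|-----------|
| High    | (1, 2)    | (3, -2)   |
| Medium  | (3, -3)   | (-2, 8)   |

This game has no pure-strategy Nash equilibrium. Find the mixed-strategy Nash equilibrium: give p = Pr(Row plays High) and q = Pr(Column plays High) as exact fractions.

p = 11/15, q = 5/7

In a mixed NE each player is indifferent between their pure strategies, so the opponent's mix sets the indifference.
Column indifferent between High and Medium: p·2 + (1−p)·(-3) = p·(-2) + (1−p)·8 ⟹ (-3) + 5p = 8 + (-10)p ⟹ p = 11/15.
Row indifferent between High and Medium: q·1 + (1−q)·3 = q·3 + (1−q)·(-2) ⟹ 3 + (-2)q = (-2) + 5q ⟹ q = 5/7.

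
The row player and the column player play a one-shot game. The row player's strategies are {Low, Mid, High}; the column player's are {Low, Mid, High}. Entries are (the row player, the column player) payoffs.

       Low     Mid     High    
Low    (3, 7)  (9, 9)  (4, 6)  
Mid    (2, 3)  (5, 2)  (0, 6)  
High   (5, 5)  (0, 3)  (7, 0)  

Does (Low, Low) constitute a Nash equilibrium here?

Holding the column player at Low: the row player gets 3 from Low but could get 5 by switching to High. The row player has a profitable deviation.

No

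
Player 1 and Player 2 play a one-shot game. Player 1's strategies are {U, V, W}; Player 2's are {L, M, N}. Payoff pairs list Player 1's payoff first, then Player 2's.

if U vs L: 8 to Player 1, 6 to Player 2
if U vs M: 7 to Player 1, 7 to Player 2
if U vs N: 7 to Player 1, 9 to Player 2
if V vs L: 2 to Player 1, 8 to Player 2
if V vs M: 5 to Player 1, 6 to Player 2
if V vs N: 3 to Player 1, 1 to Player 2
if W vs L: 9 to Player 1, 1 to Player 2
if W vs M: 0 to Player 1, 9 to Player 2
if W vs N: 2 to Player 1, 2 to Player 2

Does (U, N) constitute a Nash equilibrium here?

Yes

Holding Player 2 at N: Player 1 gets 7 from U, versus 3 from V, 2 from W. No profitable deviation for Player 1.
Holding Player 1 at U: Player 2 gets 9 from N, versus 6 from L, 7 from M. No profitable deviation for Player 2 either.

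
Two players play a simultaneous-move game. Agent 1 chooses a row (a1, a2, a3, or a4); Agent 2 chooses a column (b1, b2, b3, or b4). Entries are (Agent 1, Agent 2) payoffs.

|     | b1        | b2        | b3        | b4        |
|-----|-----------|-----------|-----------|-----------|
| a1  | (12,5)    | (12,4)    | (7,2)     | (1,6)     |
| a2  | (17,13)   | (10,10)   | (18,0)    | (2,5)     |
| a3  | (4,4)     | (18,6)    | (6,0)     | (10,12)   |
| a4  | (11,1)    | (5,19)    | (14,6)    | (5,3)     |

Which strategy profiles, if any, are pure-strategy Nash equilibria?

Check mutual best responses: a cell is a NE iff neither player can gain by unilaterally deviating.
Agent 1's best responses — vs b1: a2 (payoff 17); vs b2: a3 (payoff 18); vs b3: a2 (payoff 18); vs b4: a3 (payoff 10).
Agent 2's best responses — vs a1: b4 (payoff 6); vs a2: b1 (payoff 13); vs a3: b4 (payoff 12); vs a4: b2 (payoff 19).
Mutual best responses occur at (a2, b1) and (a3, b4); at each, neither player gains by switching.

(a2, b1) and (a3, b4)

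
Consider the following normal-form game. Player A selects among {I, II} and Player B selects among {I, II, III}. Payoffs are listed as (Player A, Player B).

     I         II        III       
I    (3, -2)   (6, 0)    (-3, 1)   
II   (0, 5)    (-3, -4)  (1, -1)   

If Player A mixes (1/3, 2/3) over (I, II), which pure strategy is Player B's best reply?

I

Compute Player B's expected payoff from each pure strategy against the given mix.
I: (1/3)·(-2) + (2/3)·5 = 8/3
II: (1/3)·0 + (2/3)·(-4) = -8/3
III: (1/3)·1 + (2/3)·(-1) = -1/3
Highest expected payoff is 8/3, from I.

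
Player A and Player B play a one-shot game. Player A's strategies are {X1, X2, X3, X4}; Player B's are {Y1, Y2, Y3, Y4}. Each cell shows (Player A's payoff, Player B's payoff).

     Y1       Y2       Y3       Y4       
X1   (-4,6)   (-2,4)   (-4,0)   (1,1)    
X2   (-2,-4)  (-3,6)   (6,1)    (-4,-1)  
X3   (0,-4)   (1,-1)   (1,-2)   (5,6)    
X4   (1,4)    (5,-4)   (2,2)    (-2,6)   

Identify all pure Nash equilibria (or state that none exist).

Find each player's best response to every opponent strategy; NE are the intersections.
Player A's best responses — vs Y1: X4 (payoff 1); vs Y2: X4 (payoff 5); vs Y3: X2 (payoff 6); vs Y4: X3 (payoff 5).
Player B's best responses — vs X1: Y1 (payoff 6); vs X2: Y2 (payoff 6); vs X3: Y4 (payoff 6); vs X4: Y4 (payoff 6).
The only mutual best response is (X3, Y4); neither player gains by switching there.

(X3, Y4)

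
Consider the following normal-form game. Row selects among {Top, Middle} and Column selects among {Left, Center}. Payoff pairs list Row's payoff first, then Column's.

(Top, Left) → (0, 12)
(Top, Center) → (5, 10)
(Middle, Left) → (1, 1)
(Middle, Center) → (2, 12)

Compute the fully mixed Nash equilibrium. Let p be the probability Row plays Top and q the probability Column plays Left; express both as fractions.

In a mixed NE each player is indifferent between their pure strategies, so the opponent's mix sets the indifference.
Column indifferent between Left and Center: p·12 + (1−p)·1 = p·10 + (1−p)·12 ⟹ 1 + 11p = 12 + (-2)p ⟹ p = 11/13.
Row indifferent between Top and Middle: q·0 + (1−q)·5 = q·1 + (1−q)·2 ⟹ 5 + (-5)q = 2 + (-1)q ⟹ q = 3/4.

p = 11/13, q = 3/4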